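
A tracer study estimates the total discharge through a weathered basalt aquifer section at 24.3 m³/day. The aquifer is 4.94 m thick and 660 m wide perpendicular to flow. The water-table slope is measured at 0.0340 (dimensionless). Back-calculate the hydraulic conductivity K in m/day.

Cross-sectional area A = 660 × 4.94 = 3260 m².
Hydraulic gradient i = 0.0340.
From Q = K·A·i, K = Q / (A·i) = 24.3 / (3260 × 0.03400) = 0.2192 m/day.

0.219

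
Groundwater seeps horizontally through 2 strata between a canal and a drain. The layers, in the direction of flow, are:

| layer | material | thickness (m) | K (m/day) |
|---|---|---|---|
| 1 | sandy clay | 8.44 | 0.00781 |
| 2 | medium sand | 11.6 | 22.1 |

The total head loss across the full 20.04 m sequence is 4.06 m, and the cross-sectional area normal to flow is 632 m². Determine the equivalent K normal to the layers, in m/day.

Flow is perpendicular to layering, so the layers act in series and the equivalent K is the thickness-weighted harmonic mean.
Total thickness L = 8.44 + 11.6 = 20.04 m.
Σ(b_i/K_i) = 8.44/0.00781 + 11.6/22.1 = 1081 d.
K_eq = L / Σ(b_i/K_i) = 20.04 / 1081 = 0.01854 m/day.

0.0185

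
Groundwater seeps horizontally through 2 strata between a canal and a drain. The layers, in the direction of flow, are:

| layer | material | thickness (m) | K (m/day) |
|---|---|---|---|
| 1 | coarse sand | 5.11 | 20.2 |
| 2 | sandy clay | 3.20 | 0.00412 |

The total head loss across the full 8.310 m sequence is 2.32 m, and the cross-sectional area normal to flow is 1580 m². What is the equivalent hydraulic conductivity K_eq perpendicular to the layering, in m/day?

Flow is perpendicular to layering, so the layers act in series and the equivalent K is the thickness-weighted harmonic mean.
Total thickness L = 5.11 + 3.20 = 8.310 m.
Σ(b_i/K_i) = 5.11/20.2 + 3.20/0.00412 = 777.0 d.
K_eq = L / Σ(b_i/K_i) = 8.310 / 777.0 = 0.01070 m/day.

0.0107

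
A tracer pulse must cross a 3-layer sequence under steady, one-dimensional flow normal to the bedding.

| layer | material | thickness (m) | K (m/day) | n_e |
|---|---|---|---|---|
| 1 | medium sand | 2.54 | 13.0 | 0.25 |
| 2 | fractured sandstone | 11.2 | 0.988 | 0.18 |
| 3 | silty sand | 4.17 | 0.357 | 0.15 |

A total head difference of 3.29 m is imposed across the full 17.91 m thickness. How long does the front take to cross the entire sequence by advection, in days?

23.1

With flow normal to the layers, continuity requires the same specific discharge q through every layer.
Σ(b_i/K_i) = 2.54/13.0 + 11.2/0.988 + 4.17/0.357 = 23.21 d.
q = Δh / Σ(b_i/K_i) = 3.29 / 23.21 = 0.1417 m/day.
In each layer the seepage velocity is v_i = q/n_i, so the layer transit time is t_i = b_i·n_i / q:
  layer 1 (medium sand): t_1 = 2.54 × 0.25 / 0.1417 = 4.480 d
  layer 2 (fractured sandstone): t_2 = 11.2 × 0.18 / 0.1417 = 14.22 d
  layer 3 (silty sand): t_3 = 4.17 × 0.15 / 0.1417 = 4.413 d
Total t = Σ t_i = 23.12 days.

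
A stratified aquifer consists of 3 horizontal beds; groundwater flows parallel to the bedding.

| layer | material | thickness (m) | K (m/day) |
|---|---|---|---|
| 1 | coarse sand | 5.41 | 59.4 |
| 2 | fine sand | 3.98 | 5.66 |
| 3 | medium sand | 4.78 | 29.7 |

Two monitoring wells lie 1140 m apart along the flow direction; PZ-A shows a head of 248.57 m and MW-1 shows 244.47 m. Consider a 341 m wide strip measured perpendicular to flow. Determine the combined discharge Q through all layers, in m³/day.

Flow is parallel to layering, so each bed carries its own Darcy discharge and the transmissivities add.
Σ(K_i·b_i) = 59.4×5.41 + 5.66×3.98 + 29.7×4.78 = 485.8 m²/day.
Hydraulic gradient i = (248.57 − 244.47) / 1140 = 4.1 / 1140 = 0.003596.
Q = Σ(K_i·b_i) · W · i = 485.8 × 341 × 0.003596 = 595.8 m³/day.

596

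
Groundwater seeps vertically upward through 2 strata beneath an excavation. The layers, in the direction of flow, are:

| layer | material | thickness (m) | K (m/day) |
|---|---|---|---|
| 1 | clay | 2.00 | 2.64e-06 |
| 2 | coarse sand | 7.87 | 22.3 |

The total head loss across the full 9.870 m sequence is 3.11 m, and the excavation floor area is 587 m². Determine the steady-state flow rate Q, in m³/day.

0.00241

Flow is perpendicular to layering, so the layers act in series and the equivalent K is the thickness-weighted harmonic mean.
Total thickness L = 2.00 + 7.87 = 9.870 m.
Σ(b_i/K_i) = 2.00/2.64e-06 + 7.87/22.3 = 7.576e+05 d.
K_eq = L / Σ(b_i/K_i) = 9.870 / 7.576e+05 = 1.303e-05 m/day.
Q = K_eq · A · (Δh/L) = 1.303e-05 × 587 × (3.11/9.870) = 0.002410 m³/day.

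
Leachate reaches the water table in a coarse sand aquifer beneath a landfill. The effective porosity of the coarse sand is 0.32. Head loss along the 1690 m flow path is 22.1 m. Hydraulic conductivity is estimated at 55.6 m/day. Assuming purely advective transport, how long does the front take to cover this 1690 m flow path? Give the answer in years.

2.04

Hydraulic gradient i = Δh / L = 22.1 / 1690 = 0.01308.
Darcy flux q = K · i = 55.60 × 0.01308 = 0.7271 m/day.
Seepage velocity v = q / n_e = 0.7271 / 0.32 = 2.272 m/day.
Travel time t = L / v = 1690 / 2.272 = 743.8 days = 2.036 years.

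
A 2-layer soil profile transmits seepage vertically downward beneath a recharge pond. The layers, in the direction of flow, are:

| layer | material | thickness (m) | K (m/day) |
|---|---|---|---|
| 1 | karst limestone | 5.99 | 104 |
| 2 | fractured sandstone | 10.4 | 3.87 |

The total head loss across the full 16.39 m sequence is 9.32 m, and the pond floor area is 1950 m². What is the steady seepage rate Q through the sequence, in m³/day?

Flow is perpendicular to layering, so the layers act in series and the equivalent K is the thickness-weighted harmonic mean.
Total thickness L = 5.99 + 10.4 = 16.39 m.
Σ(b_i/K_i) = 5.99/104 + 10.4/3.87 = 2.745 d.
K_eq = L / Σ(b_i/K_i) = 16.39 / 2.745 = 5.971 m/day.
Q = K_eq · A · (Δh/L) = 5.971 × 1950 × (9.32/16.39) = 6621 m³/day.

6620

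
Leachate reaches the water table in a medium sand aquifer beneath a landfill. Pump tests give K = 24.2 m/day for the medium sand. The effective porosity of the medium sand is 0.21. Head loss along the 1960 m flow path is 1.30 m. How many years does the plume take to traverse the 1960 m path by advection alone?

Hydraulic gradient i = Δh / L = 1.30 / 1960 = 0.0006633.
Darcy flux q = K · i = 24.20 × 0.0006633 = 0.01605 m/day.
Seepage velocity v = q / n_e = 0.01605 / 0.21 = 0.07643 m/day.
Travel time t = L / v = 1960 / 0.07643 = 25643 days = 70.21 years.

70.2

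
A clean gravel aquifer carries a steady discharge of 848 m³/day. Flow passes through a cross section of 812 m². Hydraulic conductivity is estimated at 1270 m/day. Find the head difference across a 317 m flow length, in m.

0.261

From Q = K·A·i, i = Q / (K·A) = 848 / (1270 × 812.0) = 0.0008223.
Head loss Δh = i · L = 0.0008223 × 317 = 0.2607 m.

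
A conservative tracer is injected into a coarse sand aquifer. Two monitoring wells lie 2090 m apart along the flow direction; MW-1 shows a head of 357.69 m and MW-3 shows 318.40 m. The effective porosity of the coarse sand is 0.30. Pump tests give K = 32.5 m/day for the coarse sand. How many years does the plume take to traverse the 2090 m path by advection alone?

Hydraulic gradient i = (357.69 − 318.40) / 2090 = 39.29 / 2090 = 0.01880.
Darcy flux q = K · i = 32.50 × 0.01880 = 0.6110 m/day.
Seepage velocity v = q / n_e = 0.6110 / 0.30 = 2.037 m/day.
Travel time t = L / v = 2090 / 2.037 = 1026 days = 2.810 years.

2.81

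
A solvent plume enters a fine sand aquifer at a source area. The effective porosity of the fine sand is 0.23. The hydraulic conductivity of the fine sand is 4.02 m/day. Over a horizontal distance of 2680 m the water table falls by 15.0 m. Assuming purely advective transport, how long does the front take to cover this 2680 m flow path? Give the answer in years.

75.0

Hydraulic gradient i = Δh / L = 15.0 / 2680 = 0.005597.
Darcy flux q = K · i = 4.020 × 0.005597 = 0.02250 m/day.
Seepage velocity v = q / n_e = 0.02250 / 0.23 = 0.09783 m/day.
Travel time t = L / v = 2680 / 0.09783 = 27396 days = 75.00 years.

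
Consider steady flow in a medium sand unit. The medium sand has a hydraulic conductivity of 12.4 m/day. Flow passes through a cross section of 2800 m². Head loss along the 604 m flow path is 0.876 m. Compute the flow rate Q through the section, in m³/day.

Hydraulic gradient i = Δh / L = 0.876 / 604 = 0.001450.
Darcy's law: Q = K · A · i = 12.40 × 2800 × 0.001450 = 50.36 m³/day.

50.4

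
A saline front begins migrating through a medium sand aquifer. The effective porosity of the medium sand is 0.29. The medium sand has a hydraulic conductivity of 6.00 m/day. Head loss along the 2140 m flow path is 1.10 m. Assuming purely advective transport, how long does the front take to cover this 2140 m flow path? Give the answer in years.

Hydraulic gradient i = Δh / L = 1.10 / 2140 = 0.0005140.
Darcy flux q = K · i = 6.000 × 0.0005140 = 0.003084 m/day.
Seepage velocity v = q / n_e = 0.003084 / 0.29 = 0.01063 m/day.
Travel time t = L / v = 2140 / 0.01063 = 2.012e+05 days = 550.9 years.

551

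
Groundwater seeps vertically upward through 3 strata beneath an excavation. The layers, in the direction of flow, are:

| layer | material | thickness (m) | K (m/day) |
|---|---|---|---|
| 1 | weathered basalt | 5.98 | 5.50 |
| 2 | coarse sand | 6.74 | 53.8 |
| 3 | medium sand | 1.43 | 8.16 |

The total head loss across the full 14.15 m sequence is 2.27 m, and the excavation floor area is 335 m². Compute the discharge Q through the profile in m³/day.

Flow is perpendicular to layering, so the layers act in series and the equivalent K is the thickness-weighted harmonic mean.
Total thickness L = 5.98 + 6.74 + 1.43 = 14.15 m.
Σ(b_i/K_i) = 5.98/5.50 + 6.74/53.8 + 1.43/8.16 = 1.388 d.
K_eq = L / Σ(b_i/K_i) = 14.15 / 1.388 = 10.20 m/day.
Q = K_eq · A · (Δh/L) = 10.20 × 335 × (2.27/14.15) = 548.0 m³/day.

548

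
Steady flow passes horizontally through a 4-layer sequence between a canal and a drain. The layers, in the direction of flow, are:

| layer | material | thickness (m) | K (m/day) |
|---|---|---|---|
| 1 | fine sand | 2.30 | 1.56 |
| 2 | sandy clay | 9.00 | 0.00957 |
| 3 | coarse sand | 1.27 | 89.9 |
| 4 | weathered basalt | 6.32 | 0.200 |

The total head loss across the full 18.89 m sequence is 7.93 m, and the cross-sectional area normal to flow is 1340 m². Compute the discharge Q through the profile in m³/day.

Flow is perpendicular to layering, so the layers act in series and the equivalent K is the thickness-weighted harmonic mean.
Total thickness L = 2.30 + 9.00 + 1.27 + 6.32 = 18.89 m.
Σ(b_i/K_i) = 2.30/1.56 + 9.00/0.00957 + 1.27/89.9 + 6.32/0.200 = 973.5 d.
K_eq = L / Σ(b_i/K_i) = 18.89 / 973.5 = 0.01940 m/day.
Q = K_eq · A · (Δh/L) = 0.01940 × 1340 × (7.93/18.89) = 10.92 m³/day.

10.9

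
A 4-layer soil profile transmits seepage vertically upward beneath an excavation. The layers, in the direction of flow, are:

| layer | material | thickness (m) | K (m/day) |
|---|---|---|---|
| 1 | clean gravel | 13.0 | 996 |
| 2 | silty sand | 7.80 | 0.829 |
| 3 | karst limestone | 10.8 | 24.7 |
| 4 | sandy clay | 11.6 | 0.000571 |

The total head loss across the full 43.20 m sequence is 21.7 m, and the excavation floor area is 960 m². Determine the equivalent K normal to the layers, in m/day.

Flow is perpendicular to layering, so the layers act in series and the equivalent K is the thickness-weighted harmonic mean.
Total thickness L = 13.0 + 7.80 + 10.8 + 11.6 = 43.20 m.
Σ(b_i/K_i) = 13.0/996 + 7.80/0.829 + 10.8/24.7 + 11.6/0.000571 = 20325 d.
K_eq = L / Σ(b_i/K_i) = 43.20 / 20325 = 0.002125 m/day.

0.00213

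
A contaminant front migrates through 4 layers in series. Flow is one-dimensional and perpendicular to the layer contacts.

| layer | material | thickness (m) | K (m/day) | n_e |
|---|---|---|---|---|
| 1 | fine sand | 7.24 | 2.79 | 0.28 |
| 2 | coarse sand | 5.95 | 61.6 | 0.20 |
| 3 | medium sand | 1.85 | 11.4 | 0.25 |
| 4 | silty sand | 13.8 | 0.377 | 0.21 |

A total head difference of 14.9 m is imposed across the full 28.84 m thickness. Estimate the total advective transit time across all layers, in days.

With flow normal to the layers, continuity requires the same specific discharge q through every layer.
Σ(b_i/K_i) = 7.24/2.79 + 5.95/61.6 + 1.85/11.4 + 13.8/0.377 = 39.46 d.
q = Δh / Σ(b_i/K_i) = 14.9 / 39.46 = 0.3776 m/day.
In each layer the seepage velocity is v_i = q/n_i, so the layer transit time is t_i = b_i·n_i / q:
  layer 1 (fine sand): t_1 = 7.24 × 0.28 / 0.3776 = 5.368 d
  layer 2 (coarse sand): t_2 = 5.95 × 0.20 / 0.3776 = 3.151 d
  layer 3 (medium sand): t_3 = 1.85 × 0.25 / 0.3776 = 1.225 d
  layer 4 (silty sand): t_4 = 13.8 × 0.21 / 0.3776 = 7.675 d
Total t = Σ t_i = 17.42 days.

17.4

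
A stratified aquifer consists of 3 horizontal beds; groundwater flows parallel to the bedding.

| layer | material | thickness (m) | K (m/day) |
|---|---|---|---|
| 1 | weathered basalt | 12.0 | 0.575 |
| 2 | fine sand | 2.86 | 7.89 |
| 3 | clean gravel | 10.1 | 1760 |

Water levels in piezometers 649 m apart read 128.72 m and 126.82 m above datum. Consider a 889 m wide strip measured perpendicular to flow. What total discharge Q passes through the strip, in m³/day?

46300

Flow is parallel to layering, so each bed carries its own Darcy discharge and the transmissivities add.
Σ(K_i·b_i) = 0.575×12.0 + 7.89×2.86 + 1760×10.1 = 17805 m²/day.
Hydraulic gradient i = (128.72 − 126.82) / 649 = 1.9 / 649 = 0.002928.
Q = Σ(K_i·b_i) · W · i = 17805 × 889 × 0.002928 = 46341 m³/day.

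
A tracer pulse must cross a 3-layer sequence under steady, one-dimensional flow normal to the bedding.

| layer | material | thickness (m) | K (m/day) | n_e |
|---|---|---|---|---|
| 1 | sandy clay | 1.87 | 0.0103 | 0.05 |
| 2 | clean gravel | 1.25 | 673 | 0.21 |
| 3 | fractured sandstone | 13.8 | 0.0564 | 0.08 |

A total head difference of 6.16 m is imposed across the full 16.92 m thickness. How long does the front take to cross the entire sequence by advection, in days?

With flow normal to the layers, continuity requires the same specific discharge q through every layer.
Σ(b_i/K_i) = 1.87/0.0103 + 1.25/673 + 13.8/0.0564 = 426.2 d.
q = Δh / Σ(b_i/K_i) = 6.16 / 426.2 = 0.01445 m/day.
In each layer the seepage velocity is v_i = q/n_i, so the layer transit time is t_i = b_i·n_i / q:
  layer 1 (sandy clay): t_1 = 1.87 × 0.05 / 0.01445 = 6.470 d
  layer 2 (clean gravel): t_2 = 1.25 × 0.21 / 0.01445 = 18.16 d
  layer 3 (fractured sandstone): t_3 = 13.8 × 0.08 / 0.01445 = 76.39 d
Total t = Σ t_i = 101.0 days.

101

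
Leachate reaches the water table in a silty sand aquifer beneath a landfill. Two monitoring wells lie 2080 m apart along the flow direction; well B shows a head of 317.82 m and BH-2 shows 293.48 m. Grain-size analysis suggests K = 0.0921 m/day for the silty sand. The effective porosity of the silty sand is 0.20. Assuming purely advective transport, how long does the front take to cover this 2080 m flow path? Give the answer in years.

Hydraulic gradient i = (317.82 − 293.48) / 2080 = 24.34 / 2080 = 0.01170.
Darcy flux q = K · i = 0.09210 × 0.01170 = 0.001078 m/day.
Seepage velocity v = q / n_e = 0.001078 / 0.20 = 0.005389 m/day.
Travel time t = L / v = 2080 / 0.005389 = 3.860e+05 days = 1057 years.

1060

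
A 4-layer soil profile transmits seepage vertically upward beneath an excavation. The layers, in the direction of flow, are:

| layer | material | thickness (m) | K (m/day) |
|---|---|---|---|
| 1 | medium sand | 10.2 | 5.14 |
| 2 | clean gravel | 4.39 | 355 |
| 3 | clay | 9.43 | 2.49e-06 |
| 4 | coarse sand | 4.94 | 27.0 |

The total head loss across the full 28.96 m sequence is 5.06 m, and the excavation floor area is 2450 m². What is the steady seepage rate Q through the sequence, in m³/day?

0.00327

Flow is perpendicular to layering, so the layers act in series and the equivalent K is the thickness-weighted harmonic mean.
Total thickness L = 10.2 + 4.39 + 9.43 + 4.94 = 28.96 m.
Σ(b_i/K_i) = 10.2/5.14 + 4.39/355 + 9.43/2.49e-06 + 4.94/27.0 = 3.787e+06 d.
K_eq = L / Σ(b_i/K_i) = 28.96 / 3.787e+06 = 7.647e-06 m/day.
Q = K_eq · A · (Δh/L) = 7.647e-06 × 2450 × (5.06/28.96) = 0.003273 m³/day.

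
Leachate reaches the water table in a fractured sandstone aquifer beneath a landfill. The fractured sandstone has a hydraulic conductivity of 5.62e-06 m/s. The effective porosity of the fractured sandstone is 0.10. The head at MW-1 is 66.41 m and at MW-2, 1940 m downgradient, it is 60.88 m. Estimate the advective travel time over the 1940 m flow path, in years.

384

Convert K: 5.62e-06 m/s × 86400 = 0.4856 m/day.
Hydraulic gradient i = (66.41 − 60.88) / 1940 = 5.53 / 1940 = 0.002851.
Darcy flux q = K · i = 0.4856 × 0.002851 = 0.001384 m/day.
Seepage velocity v = q / n_e = 0.001384 / 0.10 = 0.01384 m/day.
Travel time t = L / v = 1940 / 0.01384 = 1.402e+05 days = 383.7 years.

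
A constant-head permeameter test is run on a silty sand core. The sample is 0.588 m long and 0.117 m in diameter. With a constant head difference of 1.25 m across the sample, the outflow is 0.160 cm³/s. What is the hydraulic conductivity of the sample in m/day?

0.605

Cross-sectional area A = π·(d/2)² = π × (0.117/2)² = 0.01075 m².
Convert discharge: 0.160 cm³/s = 1.600e-07 m³/s.
Darcy's law rearranged: K = Q·L / (A·Δh) = 1.600e-07 × 0.588 / (0.01075 × 1.25) = 7.000e-06 m/s = 0.6048 m/day.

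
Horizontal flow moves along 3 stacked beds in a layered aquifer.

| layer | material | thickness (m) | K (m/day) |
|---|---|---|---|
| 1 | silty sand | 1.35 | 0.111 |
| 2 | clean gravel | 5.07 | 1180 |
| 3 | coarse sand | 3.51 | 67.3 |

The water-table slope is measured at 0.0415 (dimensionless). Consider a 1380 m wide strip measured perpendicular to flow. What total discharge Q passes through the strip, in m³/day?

Flow is parallel to layering, so each bed carries its own Darcy discharge and the transmissivities add.
Σ(K_i·b_i) = 0.111×1.35 + 1180×5.07 + 67.3×3.51 = 6219 m²/day.
Hydraulic gradient i = 0.0415.
Q = Σ(K_i·b_i) · W · i = 6219 × 1380 × 0.04150 = 3.562e+05 m³/day.

356000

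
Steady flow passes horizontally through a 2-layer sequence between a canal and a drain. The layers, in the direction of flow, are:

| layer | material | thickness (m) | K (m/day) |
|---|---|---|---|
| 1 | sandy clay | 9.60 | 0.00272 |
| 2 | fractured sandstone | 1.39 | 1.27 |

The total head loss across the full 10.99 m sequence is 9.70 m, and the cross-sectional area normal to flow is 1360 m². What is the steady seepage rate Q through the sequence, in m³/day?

3.74

Flow is perpendicular to layering, so the layers act in series and the equivalent K is the thickness-weighted harmonic mean.
Total thickness L = 9.60 + 1.39 = 10.99 m.
Σ(b_i/K_i) = 9.60/0.00272 + 1.39/1.27 = 3531 d.
K_eq = L / Σ(b_i/K_i) = 10.99 / 3531 = 0.003113 m/day.
Q = K_eq · A · (Δh/L) = 0.003113 × 1360 × (9.70/10.99) = 3.737 m³/day.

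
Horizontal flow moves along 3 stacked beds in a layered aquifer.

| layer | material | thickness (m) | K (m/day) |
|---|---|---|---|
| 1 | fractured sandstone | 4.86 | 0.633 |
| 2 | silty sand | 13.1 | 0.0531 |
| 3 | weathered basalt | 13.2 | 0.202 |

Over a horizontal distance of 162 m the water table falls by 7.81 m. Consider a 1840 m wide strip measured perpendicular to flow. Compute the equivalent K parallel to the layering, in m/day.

Flow is parallel to layering, so each bed carries its own Darcy discharge and the transmissivities add.
Σ(K_i·b_i) = 0.633×4.86 + 0.0531×13.1 + 0.202×13.2 = 6.438 m²/day.
Total thickness b = 31.16 m, so K_eq = Σ(K_i·b_i)/b = 0.2066 m/day.

0.207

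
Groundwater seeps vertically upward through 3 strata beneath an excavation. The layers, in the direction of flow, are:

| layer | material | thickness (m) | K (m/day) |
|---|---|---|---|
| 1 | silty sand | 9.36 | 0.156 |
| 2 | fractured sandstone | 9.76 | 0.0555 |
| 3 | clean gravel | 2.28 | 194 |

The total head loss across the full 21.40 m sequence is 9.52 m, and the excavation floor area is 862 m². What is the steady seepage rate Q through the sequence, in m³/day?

34.8

Flow is perpendicular to layering, so the layers act in series and the equivalent K is the thickness-weighted harmonic mean.
Total thickness L = 9.36 + 9.76 + 2.28 = 21.40 m.
Σ(b_i/K_i) = 9.36/0.156 + 9.76/0.0555 + 2.28/194 = 235.9 d.
K_eq = L / Σ(b_i/K_i) = 21.40 / 235.9 = 0.09073 m/day.
Q = K_eq · A · (Δh/L) = 0.09073 × 862 × (9.52/21.40) = 34.79 m³/day.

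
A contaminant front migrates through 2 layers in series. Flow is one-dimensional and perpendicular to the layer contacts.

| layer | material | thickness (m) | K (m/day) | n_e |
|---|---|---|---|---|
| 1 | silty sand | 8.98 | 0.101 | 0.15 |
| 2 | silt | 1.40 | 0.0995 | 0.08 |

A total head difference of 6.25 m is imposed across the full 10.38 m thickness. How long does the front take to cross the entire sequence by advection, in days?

With flow normal to the layers, continuity requires the same specific discharge q through every layer.
Σ(b_i/K_i) = 8.98/0.101 + 1.40/0.0995 = 103.0 d.
q = Δh / Σ(b_i/K_i) = 6.25 / 103.0 = 0.06069 m/day.
In each layer the seepage velocity is v_i = q/n_i, so the layer transit time is t_i = b_i·n_i / q:
  layer 1 (silty sand): t_1 = 8.98 × 0.15 / 0.06069 = 22.19 d
  layer 2 (silt): t_2 = 1.40 × 0.08 / 0.06069 = 1.845 d
Total t = Σ t_i = 24.04 days.

24.0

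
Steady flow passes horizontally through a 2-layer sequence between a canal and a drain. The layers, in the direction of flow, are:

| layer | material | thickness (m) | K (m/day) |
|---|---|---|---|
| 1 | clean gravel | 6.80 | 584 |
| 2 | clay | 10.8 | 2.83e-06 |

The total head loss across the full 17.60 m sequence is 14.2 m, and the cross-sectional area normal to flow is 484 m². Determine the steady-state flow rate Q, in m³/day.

0.00180

Flow is perpendicular to layering, so the layers act in series and the equivalent K is the thickness-weighted harmonic mean.
Total thickness L = 6.80 + 10.8 = 17.60 m.
Σ(b_i/K_i) = 6.80/584 + 10.8/2.83e-06 = 3.816e+06 d.
K_eq = L / Σ(b_i/K_i) = 17.60 / 3.816e+06 = 4.612e-06 m/day.
Q = K_eq · A · (Δh/L) = 4.612e-06 × 484 × (14.2/17.60) = 0.001801 m³/day.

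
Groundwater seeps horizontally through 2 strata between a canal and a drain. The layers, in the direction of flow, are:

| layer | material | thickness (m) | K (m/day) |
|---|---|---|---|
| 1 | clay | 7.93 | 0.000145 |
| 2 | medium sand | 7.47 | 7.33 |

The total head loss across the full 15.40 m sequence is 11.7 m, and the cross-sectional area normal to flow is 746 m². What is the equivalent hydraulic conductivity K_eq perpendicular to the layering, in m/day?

Flow is perpendicular to layering, so the layers act in series and the equivalent K is the thickness-weighted harmonic mean.
Total thickness L = 7.93 + 7.47 = 15.40 m.
Σ(b_i/K_i) = 7.93/0.000145 + 7.47/7.33 = 54691 d.
K_eq = L / Σ(b_i/K_i) = 15.40 / 54691 = 0.0002816 m/day.

0.000282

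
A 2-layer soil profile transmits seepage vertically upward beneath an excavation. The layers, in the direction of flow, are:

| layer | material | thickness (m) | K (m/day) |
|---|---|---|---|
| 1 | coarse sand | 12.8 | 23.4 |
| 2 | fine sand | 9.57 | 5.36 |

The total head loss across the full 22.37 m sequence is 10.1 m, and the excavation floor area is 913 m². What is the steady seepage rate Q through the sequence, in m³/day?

3950

Flow is perpendicular to layering, so the layers act in series and the equivalent K is the thickness-weighted harmonic mean.
Total thickness L = 12.8 + 9.57 = 22.37 m.
Σ(b_i/K_i) = 12.8/23.4 + 9.57/5.36 = 2.332 d.
K_eq = L / Σ(b_i/K_i) = 22.37 / 2.332 = 9.591 m/day.
Q = K_eq · A · (Δh/L) = 9.591 × 913 × (10.1/22.37) = 3953 m³/day.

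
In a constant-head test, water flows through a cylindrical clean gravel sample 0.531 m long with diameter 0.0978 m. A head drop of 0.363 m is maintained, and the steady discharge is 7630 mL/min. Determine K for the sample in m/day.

2140

Cross-sectional area A = π·(d/2)² = π × (0.0978/2)² = 0.007512 m².
Convert discharge: 7630 mL/min = 0.0001272 m³/s.
Darcy's law rearranged: K = Q·L / (A·Δh) = 0.0001272 × 0.531 / (0.007512 × 0.363) = 0.02476 m/s = 2139 m/day.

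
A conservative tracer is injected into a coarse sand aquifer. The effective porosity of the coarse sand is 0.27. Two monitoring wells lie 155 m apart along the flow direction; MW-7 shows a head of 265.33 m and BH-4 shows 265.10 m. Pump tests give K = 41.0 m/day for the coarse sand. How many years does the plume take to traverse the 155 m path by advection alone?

1.88

Hydraulic gradient i = (265.33 − 265.10) / 155 = 0.23 / 155 = 0.001484.
Darcy flux q = K · i = 41.00 × 0.001484 = 0.06084 m/day.
Seepage velocity v = q / n_e = 0.06084 / 0.27 = 0.2253 m/day.
Travel time t = L / v = 155 / 0.2253 = 687.9 days = 1.883 years.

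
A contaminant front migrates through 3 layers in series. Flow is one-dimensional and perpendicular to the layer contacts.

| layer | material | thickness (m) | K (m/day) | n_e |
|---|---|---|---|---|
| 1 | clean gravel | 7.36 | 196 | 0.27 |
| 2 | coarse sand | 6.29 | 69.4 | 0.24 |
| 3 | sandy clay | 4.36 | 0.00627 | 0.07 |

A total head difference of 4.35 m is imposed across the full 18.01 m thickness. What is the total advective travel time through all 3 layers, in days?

608

With flow normal to the layers, continuity requires the same specific discharge q through every layer.
Σ(b_i/K_i) = 7.36/196 + 6.29/69.4 + 4.36/0.00627 = 695.5 d.
q = Δh / Σ(b_i/K_i) = 4.35 / 695.5 = 0.006254 m/day.
In each layer the seepage velocity is v_i = q/n_i, so the layer transit time is t_i = b_i·n_i / q:
  layer 1 (clean gravel): t_1 = 7.36 × 0.27 / 0.006254 = 317.7 d
  layer 2 (coarse sand): t_2 = 6.29 × 0.24 / 0.006254 = 241.4 d
  layer 3 (sandy clay): t_3 = 4.36 × 0.07 / 0.006254 = 48.80 d
Total t = Σ t_i = 607.9 days.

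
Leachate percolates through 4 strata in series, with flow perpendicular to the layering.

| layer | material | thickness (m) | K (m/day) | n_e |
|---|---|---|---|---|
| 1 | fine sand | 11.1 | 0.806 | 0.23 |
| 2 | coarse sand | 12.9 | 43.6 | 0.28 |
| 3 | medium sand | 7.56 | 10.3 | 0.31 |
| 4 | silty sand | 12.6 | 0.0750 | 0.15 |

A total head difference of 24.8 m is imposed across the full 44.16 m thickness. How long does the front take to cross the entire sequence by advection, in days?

With flow normal to the layers, continuity requires the same specific discharge q through every layer.
Σ(b_i/K_i) = 11.1/0.806 + 12.9/43.6 + 7.56/10.3 + 12.6/0.0750 = 182.8 d.
q = Δh / Σ(b_i/K_i) = 24.8 / 182.8 = 0.1357 m/day.
In each layer the seepage velocity is v_i = q/n_i, so the layer transit time is t_i = b_i·n_i / q:
  layer 1 (fine sand): t_1 = 11.1 × 0.23 / 0.1357 = 18.82 d
  layer 2 (coarse sand): t_2 = 12.9 × 0.28 / 0.1357 = 26.62 d
  layer 3 (medium sand): t_3 = 7.56 × 0.31 / 0.1357 = 17.27 d
  layer 4 (silty sand): t_4 = 12.6 × 0.15 / 0.1357 = 13.93 d
Total t = Σ t_i = 76.65 days.

76.6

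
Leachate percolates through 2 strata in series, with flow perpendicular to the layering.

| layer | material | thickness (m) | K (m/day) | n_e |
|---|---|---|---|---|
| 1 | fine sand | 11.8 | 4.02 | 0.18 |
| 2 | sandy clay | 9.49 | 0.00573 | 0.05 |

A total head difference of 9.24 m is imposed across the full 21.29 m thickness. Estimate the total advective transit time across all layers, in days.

With flow normal to the layers, continuity requires the same specific discharge q through every layer.
Σ(b_i/K_i) = 11.8/4.02 + 9.49/0.00573 = 1659 d.
q = Δh / Σ(b_i/K_i) = 9.24 / 1659 = 0.005569 m/day.
In each layer the seepage velocity is v_i = q/n_i, so the layer transit time is t_i = b_i·n_i / q:
  layer 1 (fine sand): t_1 = 11.8 × 0.18 / 0.005569 = 381.4 d
  layer 2 (sandy clay): t_2 = 9.49 × 0.05 / 0.005569 = 85.20 d
Total t = Σ t_i = 466.6 days.

467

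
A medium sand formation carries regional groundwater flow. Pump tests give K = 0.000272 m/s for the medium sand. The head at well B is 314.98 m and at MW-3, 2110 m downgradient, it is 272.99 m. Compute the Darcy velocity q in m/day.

Convert K: 0.000272 m/s × 86400 = 23.50 m/day.
Hydraulic gradient i = (314.98 − 272.99) / 2110 = 41.99 / 2110 = 0.01990.
Specific discharge q = K · i = 23.50 × 0.01990 = 0.4677 m/day.

0.468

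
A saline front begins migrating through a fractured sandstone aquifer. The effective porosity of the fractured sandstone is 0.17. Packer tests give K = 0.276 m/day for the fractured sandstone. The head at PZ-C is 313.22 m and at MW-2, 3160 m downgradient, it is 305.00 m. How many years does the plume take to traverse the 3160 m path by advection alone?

Hydraulic gradient i = (313.22 − 305.00) / 3160 = 8.22 / 3160 = 0.002601.
Darcy flux q = K · i = 0.2760 × 0.002601 = 0.0007179 m/day.
Seepage velocity v = q / n_e = 0.0007179 / 0.17 = 0.004223 m/day.
Travel time t = L / v = 3160 / 0.004223 = 7.482e+05 days = 2049 years.

2050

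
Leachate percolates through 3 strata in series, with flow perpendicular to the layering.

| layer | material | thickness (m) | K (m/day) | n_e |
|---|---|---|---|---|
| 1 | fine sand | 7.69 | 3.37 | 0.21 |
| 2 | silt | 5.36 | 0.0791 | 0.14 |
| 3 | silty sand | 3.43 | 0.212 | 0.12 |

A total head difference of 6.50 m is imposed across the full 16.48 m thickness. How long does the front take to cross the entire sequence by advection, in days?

36.8

With flow normal to the layers, continuity requires the same specific discharge q through every layer.
Σ(b_i/K_i) = 7.69/3.37 + 5.36/0.0791 + 3.43/0.212 = 86.22 d.
q = Δh / Σ(b_i/K_i) = 6.50 / 86.22 = 0.07539 m/day.
In each layer the seepage velocity is v_i = q/n_i, so the layer transit time is t_i = b_i·n_i / q:
  layer 1 (fine sand): t_1 = 7.69 × 0.21 / 0.07539 = 21.42 d
  layer 2 (silt): t_2 = 5.36 × 0.14 / 0.07539 = 9.954 d
  layer 3 (silty sand): t_3 = 3.43 × 0.12 / 0.07539 = 5.460 d
Total t = Σ t_i = 36.84 days.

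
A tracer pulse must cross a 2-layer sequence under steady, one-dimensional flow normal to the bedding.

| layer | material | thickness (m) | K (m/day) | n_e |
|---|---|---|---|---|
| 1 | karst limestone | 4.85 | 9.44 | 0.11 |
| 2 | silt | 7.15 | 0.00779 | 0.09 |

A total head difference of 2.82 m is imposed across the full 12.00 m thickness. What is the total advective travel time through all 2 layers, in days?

With flow normal to the layers, continuity requires the same specific discharge q through every layer.
Σ(b_i/K_i) = 4.85/9.44 + 7.15/0.00779 = 918.4 d.
q = Δh / Σ(b_i/K_i) = 2.82 / 918.4 = 0.003071 m/day.
In each layer the seepage velocity is v_i = q/n_i, so the layer transit time is t_i = b_i·n_i / q:
  layer 1 (karst limestone): t_1 = 4.85 × 0.11 / 0.003071 = 173.7 d
  layer 2 (silt): t_2 = 7.15 × 0.09 / 0.003071 = 209.6 d
Total t = Σ t_i = 383.3 days.

383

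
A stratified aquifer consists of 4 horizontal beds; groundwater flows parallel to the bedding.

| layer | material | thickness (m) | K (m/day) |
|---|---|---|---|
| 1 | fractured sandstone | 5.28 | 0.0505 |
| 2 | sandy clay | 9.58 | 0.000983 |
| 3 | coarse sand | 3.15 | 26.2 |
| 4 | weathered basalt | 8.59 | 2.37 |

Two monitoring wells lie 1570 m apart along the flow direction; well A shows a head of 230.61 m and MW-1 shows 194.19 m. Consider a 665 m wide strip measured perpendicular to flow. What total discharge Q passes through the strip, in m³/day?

Flow is parallel to layering, so each bed carries its own Darcy discharge and the transmissivities add.
Σ(K_i·b_i) = 0.0505×5.28 + 0.000983×9.58 + 26.2×3.15 + 2.37×8.59 = 103.2 m²/day.
Hydraulic gradient i = (230.61 − 194.19) / 1570 = 36.42 / 1570 = 0.02320.
Q = Σ(K_i·b_i) · W · i = 103.2 × 665 × 0.02320 = 1591 m³/day.

1590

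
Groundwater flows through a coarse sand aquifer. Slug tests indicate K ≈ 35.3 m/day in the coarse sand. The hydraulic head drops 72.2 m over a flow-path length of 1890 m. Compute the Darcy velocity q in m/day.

1.35

Hydraulic gradient i = Δh / L = 72.2 / 1890 = 0.03820.
Specific discharge q = K · i = 35.30 × 0.03820 = 1.348 m/day.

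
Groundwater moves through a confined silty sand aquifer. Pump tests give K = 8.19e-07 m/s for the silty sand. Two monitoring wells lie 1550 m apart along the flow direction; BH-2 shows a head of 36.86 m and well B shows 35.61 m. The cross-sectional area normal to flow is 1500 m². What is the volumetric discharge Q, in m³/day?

Convert K: 8.19e-07 m/s × 86400 = 0.07076 m/day.
Hydraulic gradient i = (36.86 − 35.61) / 1550 = 1.25 / 1550 = 0.0008065.
Darcy's law: Q = K · A · i = 0.07076 × 1500 × 0.0008065 = 0.08560 m³/day.

0.0856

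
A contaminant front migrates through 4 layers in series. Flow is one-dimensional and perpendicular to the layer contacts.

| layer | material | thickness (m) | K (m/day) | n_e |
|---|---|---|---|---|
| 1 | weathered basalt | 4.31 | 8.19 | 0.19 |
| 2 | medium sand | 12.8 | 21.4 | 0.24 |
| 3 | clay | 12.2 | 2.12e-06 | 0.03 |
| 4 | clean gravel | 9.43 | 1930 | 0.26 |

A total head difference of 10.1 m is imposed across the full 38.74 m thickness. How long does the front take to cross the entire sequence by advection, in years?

With flow normal to the layers, continuity requires the same specific discharge q through every layer.
Σ(b_i/K_i) = 4.31/8.19 + 12.8/21.4 + 12.2/2.12e-06 + 9.43/1930 = 5.755e+06 d.
q = Δh / Σ(b_i/K_i) = 10.1 / 5.755e+06 = 1.755e-06 m/day.
In each layer the seepage velocity is v_i = q/n_i, so the layer transit time is t_i = b_i·n_i / q:
  layer 1 (weathered basalt): t_1 = 4.31 × 0.19 / 1.755e-06 = 4.666e+05 d
  layer 2 (medium sand): t_2 = 12.8 × 0.24 / 1.755e-06 = 1.750e+06 d
  layer 3 (clay): t_3 = 12.2 × 0.03 / 1.755e-06 = 2.085e+05 d
  layer 4 (clean gravel): t_4 = 9.43 × 0.26 / 1.755e-06 = 1.397e+06 d
Total t = Σ t_i = 3.822e+06 days = 10465 years.

10500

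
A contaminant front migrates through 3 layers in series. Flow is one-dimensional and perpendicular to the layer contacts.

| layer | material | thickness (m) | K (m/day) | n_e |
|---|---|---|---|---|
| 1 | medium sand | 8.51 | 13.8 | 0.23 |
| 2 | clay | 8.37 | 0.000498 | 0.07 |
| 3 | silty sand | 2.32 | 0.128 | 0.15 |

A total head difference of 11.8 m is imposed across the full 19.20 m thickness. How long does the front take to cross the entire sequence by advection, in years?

11.3

With flow normal to the layers, continuity requires the same specific discharge q through every layer.
Σ(b_i/K_i) = 8.51/13.8 + 8.37/0.000498 + 2.32/0.128 = 16826 d.
q = Δh / Σ(b_i/K_i) = 11.8 / 16826 = 0.0007013 m/day.
In each layer the seepage velocity is v_i = q/n_i, so the layer transit time is t_i = b_i·n_i / q:
  layer 1 (medium sand): t_1 = 8.51 × 0.23 / 0.0007013 = 2791 d
  layer 2 (clay): t_2 = 8.37 × 0.07 / 0.0007013 = 835.5 d
  layer 3 (silty sand): t_3 = 2.32 × 0.15 / 0.0007013 = 496.2 d
Total t = Σ t_i = 4123 days = 11.29 years.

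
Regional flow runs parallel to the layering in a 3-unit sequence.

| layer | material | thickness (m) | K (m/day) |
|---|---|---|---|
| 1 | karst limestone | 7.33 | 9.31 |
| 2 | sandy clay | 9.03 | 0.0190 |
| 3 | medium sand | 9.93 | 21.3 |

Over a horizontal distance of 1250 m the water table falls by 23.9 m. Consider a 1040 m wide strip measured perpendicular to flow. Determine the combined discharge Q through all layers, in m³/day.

Flow is parallel to layering, so each bed carries its own Darcy discharge and the transmissivities add.
Σ(K_i·b_i) = 9.31×7.33 + 0.0190×9.03 + 21.3×9.93 = 279.9 m²/day.
Hydraulic gradient i = Δh / L = 23.9 / 1250 = 0.01912.
Q = Σ(K_i·b_i) · W · i = 279.9 × 1040 × 0.01912 = 5566 m³/day.

5570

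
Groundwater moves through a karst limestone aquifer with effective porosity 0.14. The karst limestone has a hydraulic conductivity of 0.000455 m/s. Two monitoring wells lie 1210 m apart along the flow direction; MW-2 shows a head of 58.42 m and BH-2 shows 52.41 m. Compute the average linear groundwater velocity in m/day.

1.39

Convert K: 0.000455 m/s × 86400 = 39.31 m/day.
Hydraulic gradient i = (58.42 − 52.41) / 1210 = 6.01 / 1210 = 0.004967.
Darcy flux q = K · i = 39.31 × 0.004967 = 0.1953 m/day.
Seepage velocity v = q / n_e = 0.1953 / 0.14 = 1.395 m/day.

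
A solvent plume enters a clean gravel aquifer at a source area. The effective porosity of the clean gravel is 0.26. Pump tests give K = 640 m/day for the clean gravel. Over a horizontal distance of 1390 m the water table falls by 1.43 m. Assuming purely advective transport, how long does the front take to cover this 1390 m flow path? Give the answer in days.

Hydraulic gradient i = Δh / L = 1.43 / 1390 = 0.001029.
Darcy flux q = K · i = 640.0 × 0.001029 = 0.6584 m/day.
Seepage velocity v = q / n_e = 0.6584 / 0.26 = 2.532 m/day.
Travel time t = L / v = 1390 / 2.532 = 548.9 days.

549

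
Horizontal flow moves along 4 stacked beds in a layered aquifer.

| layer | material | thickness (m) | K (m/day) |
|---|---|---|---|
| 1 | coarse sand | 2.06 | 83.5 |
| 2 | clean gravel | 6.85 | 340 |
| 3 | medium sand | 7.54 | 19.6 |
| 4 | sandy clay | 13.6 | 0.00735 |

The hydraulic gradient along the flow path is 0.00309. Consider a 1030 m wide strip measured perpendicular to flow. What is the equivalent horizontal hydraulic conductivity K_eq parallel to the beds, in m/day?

Flow is parallel to layering, so each bed carries its own Darcy discharge and the transmissivities add.
Σ(K_i·b_i) = 83.5×2.06 + 340×6.85 + 19.6×7.54 + 0.00735×13.6 = 2649 m²/day.
Total thickness b = 30.05 m, so K_eq = Σ(K_i·b_i)/b = 88.15 m/day.

88.1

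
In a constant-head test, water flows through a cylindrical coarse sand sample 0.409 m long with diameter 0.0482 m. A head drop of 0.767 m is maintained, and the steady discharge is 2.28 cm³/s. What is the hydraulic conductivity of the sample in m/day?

Cross-sectional area A = π·(d/2)² = π × (0.0482/2)² = 0.001825 m².
Convert discharge: 2.28 cm³/s = 2.280e-06 m³/s.
Darcy's law rearranged: K = Q·L / (A·Δh) = 2.280e-06 × 0.409 / (0.001825 × 0.767) = 0.0006663 m/s = 57.57 m/day.

57.6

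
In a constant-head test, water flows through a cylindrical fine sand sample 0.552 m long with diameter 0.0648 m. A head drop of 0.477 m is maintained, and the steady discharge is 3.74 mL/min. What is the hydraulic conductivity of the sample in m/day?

1.89

Cross-sectional area A = π·(d/2)² = π × (0.0648/2)² = 0.003298 m².
Convert discharge: 3.74 mL/min = 6.233e-08 m³/s.
Darcy's law rearranged: K = Q·L / (A·Δh) = 6.233e-08 × 0.552 / (0.003298 × 0.477) = 2.187e-05 m/s = 1.890 m/day.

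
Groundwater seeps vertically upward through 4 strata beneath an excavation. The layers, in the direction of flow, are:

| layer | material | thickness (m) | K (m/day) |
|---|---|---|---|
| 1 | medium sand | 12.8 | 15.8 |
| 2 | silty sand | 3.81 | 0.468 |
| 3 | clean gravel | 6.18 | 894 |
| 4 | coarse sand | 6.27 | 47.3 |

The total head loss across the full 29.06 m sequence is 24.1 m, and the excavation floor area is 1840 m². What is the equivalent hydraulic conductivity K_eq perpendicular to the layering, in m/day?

3.20

Flow is perpendicular to layering, so the layers act in series and the equivalent K is the thickness-weighted harmonic mean.
Total thickness L = 12.8 + 3.81 + 6.18 + 6.27 = 29.06 m.
Σ(b_i/K_i) = 12.8/15.8 + 3.81/0.468 + 6.18/894 + 6.27/47.3 = 9.091 d.
K_eq = L / Σ(b_i/K_i) = 29.06 / 9.091 = 3.197 m/day.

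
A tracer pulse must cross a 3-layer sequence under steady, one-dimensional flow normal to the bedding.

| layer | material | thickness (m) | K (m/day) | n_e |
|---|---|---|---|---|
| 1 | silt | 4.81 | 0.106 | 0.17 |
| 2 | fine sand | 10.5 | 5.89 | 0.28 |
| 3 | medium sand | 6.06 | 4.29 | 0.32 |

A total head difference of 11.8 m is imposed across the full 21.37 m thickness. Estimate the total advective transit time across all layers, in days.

With flow normal to the layers, continuity requires the same specific discharge q through every layer.
Σ(b_i/K_i) = 4.81/0.106 + 10.5/5.89 + 6.06/4.29 = 48.57 d.
q = Δh / Σ(b_i/K_i) = 11.8 / 48.57 = 0.2429 m/day.
In each layer the seepage velocity is v_i = q/n_i, so the layer transit time is t_i = b_i·n_i / q:
  layer 1 (silt): t_1 = 4.81 × 0.17 / 0.2429 = 3.366 d
  layer 2 (fine sand): t_2 = 10.5 × 0.28 / 0.2429 = 12.10 d
  layer 3 (medium sand): t_3 = 6.06 × 0.32 / 0.2429 = 7.982 d
Total t = Σ t_i = 23.45 days.

23.5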